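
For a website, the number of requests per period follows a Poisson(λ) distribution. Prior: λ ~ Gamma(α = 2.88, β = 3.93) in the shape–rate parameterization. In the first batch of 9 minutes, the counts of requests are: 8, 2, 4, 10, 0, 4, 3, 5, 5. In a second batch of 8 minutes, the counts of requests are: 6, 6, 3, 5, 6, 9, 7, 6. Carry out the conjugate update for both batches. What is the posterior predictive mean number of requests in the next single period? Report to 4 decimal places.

4.3899

With a Gamma(shape α, rate β) prior, the Poisson likelihood is conjugate: the posterior is Gamma(α + ΣXᵢ, β + n).
Batch 1: sum of counts S = 41 over n = 9 minutes.
After batch 1: Gamma(α+S, β+n) = Gamma(2.88+41, 3.93+9) = Gamma(43.88, 12.93).
Batch 2: sum of counts S = 48 over n = 8 minutes.
After batch 2: Gamma(α+S, β+n) = Gamma(43.88+48, 12.93+8) = Gamma(91.88, 20.93).
The predictive distribution for one future period is NegBinom with mean α/β = 4.3899.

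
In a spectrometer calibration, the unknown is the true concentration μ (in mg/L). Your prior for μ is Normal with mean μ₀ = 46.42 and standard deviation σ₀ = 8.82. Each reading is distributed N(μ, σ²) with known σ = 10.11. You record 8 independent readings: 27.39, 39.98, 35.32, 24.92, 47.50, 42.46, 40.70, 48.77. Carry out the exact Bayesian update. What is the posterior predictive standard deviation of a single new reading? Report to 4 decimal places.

10.6389

For Normal data with known variance σ², a Normal(μ₀, σ₀²) prior on μ is conjugate. Posterior precision = 1/σ₀² + n/σ²; posterior mean is the precision-weighted average of μ₀ and x̄.
σ₀² = 8.82² = 77.7924, σ² = 10.11² = 102.2121; σ² + n·σ₀² = 102.2121 + 8·77.7924 = 724.5513.
Posterior precision = 1/σ₀² + n/σ² = 1/77.7924 + 8/102.2121 = (σ² + n·σ₀²)/(σ₀²σ²) = 724.5513/(77.7924·102.2121); posterior variance σₙ² = σ₀²σ²/(σ² + n·σ₀²) = 77.7924·102.2121/724.5513 = 10.974136.
Predictive variance for one new observation = σₙ² + σ² = 77.7924·102.2121/724.5513 + 102.2121 = σ²·(σ₀² + 724.5513)/724.5513 = 102.2121·802.3437/724.5513 = 113.186236; SD = √(102.2121·802.3437/724.5513) = 10.6389.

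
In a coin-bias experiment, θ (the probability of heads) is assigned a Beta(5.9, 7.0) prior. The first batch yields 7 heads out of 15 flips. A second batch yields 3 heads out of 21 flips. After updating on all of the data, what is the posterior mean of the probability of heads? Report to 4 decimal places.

0.3252

The Beta prior is conjugate to a Binomial/Bernoulli likelihood; the update adds successes to α and failures to β.
After batch 1: Beta(5.9+7, 7.0+8) = Beta(12.9, 15.0).
After batch 2: Beta(12.9+3, 15.0+18) = Beta(15.9, 33.0).
Posterior mean = α/(α+β) = 15.9/48.9 = 0.3252.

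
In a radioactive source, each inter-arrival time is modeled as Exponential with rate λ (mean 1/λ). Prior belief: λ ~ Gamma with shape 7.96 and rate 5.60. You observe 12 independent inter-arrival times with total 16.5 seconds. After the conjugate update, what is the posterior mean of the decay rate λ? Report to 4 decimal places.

With a Gamma(shape α, rate β) prior on the exponential rate λ, the posterior after n observations with total T = Σxᵢ is Gamma(α+n, β+T).
Posterior: Gamma(7.96+12, 5.60+16.5) = Gamma(19.96, 22.10).
Posterior mean of λ = α/β = 19.96/22.10 = 0.9032.

0.9032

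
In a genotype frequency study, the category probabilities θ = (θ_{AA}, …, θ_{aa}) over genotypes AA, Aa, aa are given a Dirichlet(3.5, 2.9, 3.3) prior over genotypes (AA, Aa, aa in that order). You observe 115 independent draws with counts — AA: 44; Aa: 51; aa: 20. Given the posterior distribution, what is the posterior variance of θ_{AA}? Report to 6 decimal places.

0.001876

The Dirichlet prior is conjugate to the Multinomial likelihood: each posterior αⱼ = prior αⱼ + observed count nⱼ.
Posterior concentration: (47.5, 53.9, 23.3), total = 124.7.
Var[θ_j] = α_j(Σα−α_j)/((Σα)²(Σα+1)) = 47.5·77.2/(124.7²·125.7) = 0.001876.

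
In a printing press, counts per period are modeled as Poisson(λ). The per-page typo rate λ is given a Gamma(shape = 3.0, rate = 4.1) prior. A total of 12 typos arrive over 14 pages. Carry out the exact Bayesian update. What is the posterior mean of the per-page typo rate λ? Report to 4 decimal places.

0.8287

With a Gamma(shape α, rate β) prior, the Poisson likelihood is conjugate: the posterior is Gamma(α + ΣXᵢ, β + n).
Posterior: Gamma(α+S, β+n) = Gamma(3.0+12, 4.1+14) = Gamma(15.0, 18.1).
Posterior mean = α/β = 15.0/18.1 = 0.8287.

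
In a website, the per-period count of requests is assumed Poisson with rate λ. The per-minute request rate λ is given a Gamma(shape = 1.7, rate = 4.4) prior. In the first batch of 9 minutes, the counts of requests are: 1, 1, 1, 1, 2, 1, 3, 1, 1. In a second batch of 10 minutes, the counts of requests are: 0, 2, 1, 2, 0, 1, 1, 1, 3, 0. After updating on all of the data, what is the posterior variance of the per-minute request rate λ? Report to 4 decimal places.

0.0451

With a Gamma(shape α, rate β) prior, the Poisson likelihood is conjugate: the posterior is Gamma(α + ΣXᵢ, β + n).
Batch 1: sum of counts S = 12 over n = 9 minutes.
After batch 1: Gamma(α+S, β+n) = Gamma(1.7+12, 4.4+9) = Gamma(13.7, 13.4).
Batch 2: sum of counts S = 11 over n = 10 minutes.
After batch 2: Gamma(α+S, β+n) = Gamma(13.7+11, 13.4+10) = Gamma(24.7, 23.4).
Var = α/β² = 24.7/23.4² = 0.0451.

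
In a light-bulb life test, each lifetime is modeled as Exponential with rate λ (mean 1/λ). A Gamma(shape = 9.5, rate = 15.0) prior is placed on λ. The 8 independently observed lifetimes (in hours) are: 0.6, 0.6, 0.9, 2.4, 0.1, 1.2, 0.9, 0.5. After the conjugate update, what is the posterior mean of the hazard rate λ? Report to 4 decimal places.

With a Gamma(shape α, rate β) prior on the exponential rate λ, the posterior after n observations with total T = Σxᵢ is Gamma(α+n, β+T).
Sum of observations T = 7.2 hours; n = 8.
Posterior: Gamma(9.5+8, 15.0+7.2) = Gamma(17.5, 22.2).
Posterior mean of λ = α/β = 17.5/22.2 = 0.7883.

0.7883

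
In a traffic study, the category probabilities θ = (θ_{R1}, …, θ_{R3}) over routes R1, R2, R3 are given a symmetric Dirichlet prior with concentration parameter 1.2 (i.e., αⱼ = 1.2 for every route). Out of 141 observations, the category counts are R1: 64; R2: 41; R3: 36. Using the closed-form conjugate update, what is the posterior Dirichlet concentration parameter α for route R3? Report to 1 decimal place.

The Dirichlet prior is conjugate to the Multinomial likelihood: each posterior αⱼ = prior αⱼ + observed count nⱼ.
Posterior concentration: (65.2, 42.2, 37.2), total = 144.6.
α_{R3} = 1.2 + 36 = 37.2.

37.2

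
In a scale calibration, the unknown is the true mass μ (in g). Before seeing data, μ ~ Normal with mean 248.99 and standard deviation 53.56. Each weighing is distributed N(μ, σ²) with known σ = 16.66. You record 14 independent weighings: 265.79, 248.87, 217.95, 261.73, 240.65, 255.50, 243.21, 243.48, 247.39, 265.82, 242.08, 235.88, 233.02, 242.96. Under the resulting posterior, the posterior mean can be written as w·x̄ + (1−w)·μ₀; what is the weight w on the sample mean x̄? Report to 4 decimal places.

For Normal data with known variance σ², a Normal(μ₀, σ₀²) prior on μ is conjugate. Posterior precision = 1/σ₀² + n/σ²; posterior mean is the precision-weighted average of μ₀ and x̄.
σ₀² = 53.56² = 2868.6736, σ² = 16.66² = 277.5556. Prior precision 1/σ₀² = 1/2868.6736; data precision n/σ² = 14/277.5556.
w = (n/σ²)/(1/σ₀² + n/σ²) = n·σ₀²/(σ² + n·σ₀²) = 14·2868.6736/(277.5556 + 14·2868.6736) = 40161.4304/40438.986 = 0.9931.

0.9931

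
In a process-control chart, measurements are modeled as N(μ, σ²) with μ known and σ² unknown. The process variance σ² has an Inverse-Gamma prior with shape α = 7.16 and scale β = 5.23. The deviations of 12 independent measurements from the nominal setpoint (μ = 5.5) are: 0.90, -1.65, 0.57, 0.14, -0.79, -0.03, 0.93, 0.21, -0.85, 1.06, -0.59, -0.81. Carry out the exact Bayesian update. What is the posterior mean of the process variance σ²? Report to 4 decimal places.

0.7698

With known mean μ and an Inverse-Gamma(α, β) prior on σ², the Normal likelihood is conjugate: posterior is Inv-Gamma(α + n/2, β + Σ(xᵢ−μ)²/2).
Σ(xᵢ−μ)² = (0.90)² + (-1.65)² + (0.57)² + (0.14)² + (-0.79)² + (-0.03)² + (0.93)² + (0.21)² + (-0.85)² + (1.06)² + (-0.59)² + (-0.81)² = 8.2613.
Posterior: Inv-Gamma(7.16 + 12/2, 5.23 + 8.2613/2) = Inv-Gamma(13.16, 9.36065).
E[σ²|data] = β/(α−1) = 9.36065/12.16 = 0.7698.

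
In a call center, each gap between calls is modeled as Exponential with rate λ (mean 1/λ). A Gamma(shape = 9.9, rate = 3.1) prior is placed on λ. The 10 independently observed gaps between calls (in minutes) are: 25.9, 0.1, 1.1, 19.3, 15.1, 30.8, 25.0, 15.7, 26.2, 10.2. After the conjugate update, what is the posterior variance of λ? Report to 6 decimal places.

With a Gamma(shape α, rate β) prior on the exponential rate λ, the posterior after n observations with total T = Σxᵢ is Gamma(α+n, β+T).
Sum of observations T = 169.4 minutes; n = 10.
Posterior: Gamma(9.9+10, 3.1+169.4) = Gamma(19.9, 172.5).
Var = α/β² = 0.000669.

0.000669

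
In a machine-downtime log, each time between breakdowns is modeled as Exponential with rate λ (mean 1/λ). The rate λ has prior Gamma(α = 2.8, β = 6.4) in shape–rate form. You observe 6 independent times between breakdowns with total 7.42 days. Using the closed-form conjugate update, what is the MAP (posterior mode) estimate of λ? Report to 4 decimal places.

With a Gamma(shape α, rate β) prior on the exponential rate λ, the posterior after n observations with total T = Σxᵢ is Gamma(α+n, β+T).
Posterior: Gamma(2.8+6, 6.4+7.42) = Gamma(8.8, 13.82).
Mode = (α−1)/β = 0.5644.

0.5644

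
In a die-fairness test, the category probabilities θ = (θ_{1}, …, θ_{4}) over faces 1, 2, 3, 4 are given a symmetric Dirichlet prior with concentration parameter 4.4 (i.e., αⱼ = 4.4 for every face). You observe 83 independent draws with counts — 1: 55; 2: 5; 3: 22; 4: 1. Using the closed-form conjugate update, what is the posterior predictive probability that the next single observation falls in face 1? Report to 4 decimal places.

0.5905

The Dirichlet prior is conjugate to the Multinomial likelihood: each posterior αⱼ = prior αⱼ + observed count nⱼ.
Posterior concentration: (59.4, 9.4, 26.4, 5.4), total = 100.6.
P(next = 1 | data) = α_{1}/Σα = 0.5905.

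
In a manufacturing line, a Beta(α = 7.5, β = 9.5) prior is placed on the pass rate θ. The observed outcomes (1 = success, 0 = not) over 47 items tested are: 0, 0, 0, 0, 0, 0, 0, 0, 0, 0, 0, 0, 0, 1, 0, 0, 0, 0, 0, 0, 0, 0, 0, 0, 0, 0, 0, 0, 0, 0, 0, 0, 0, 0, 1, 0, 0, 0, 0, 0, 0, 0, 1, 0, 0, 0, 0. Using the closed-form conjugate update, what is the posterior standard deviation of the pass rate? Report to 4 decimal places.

0.0459

The Beta prior is conjugate to a Binomial/Bernoulli likelihood; the update adds successes to α and failures to β.
Posterior: Beta(α+k, β+n−k) = Beta(7.5+3, 9.5+44) = Beta(10.5, 53.5).
Var = αβ/((α+β)²(α+β+1)) = 10.5·53.5/(64.0²·65.0) = 0.00210994; SD = √0.00210994 = 0.0459.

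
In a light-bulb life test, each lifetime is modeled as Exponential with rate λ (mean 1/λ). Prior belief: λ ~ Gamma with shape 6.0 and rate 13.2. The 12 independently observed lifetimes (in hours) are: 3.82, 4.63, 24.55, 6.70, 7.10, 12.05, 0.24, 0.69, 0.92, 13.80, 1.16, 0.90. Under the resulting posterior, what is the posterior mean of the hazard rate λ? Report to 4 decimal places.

0.2005

With a Gamma(shape α, rate β) prior on the exponential rate λ, the posterior after n observations with total T = Σxᵢ is Gamma(α+n, β+T).
Sum of observations T = 76.56 hours; n = 12.
Posterior: Gamma(6.0+12, 13.2+76.56) = Gamma(18.0, 89.76).
Posterior mean of λ = α/β = 18.0/89.76 = 0.2005.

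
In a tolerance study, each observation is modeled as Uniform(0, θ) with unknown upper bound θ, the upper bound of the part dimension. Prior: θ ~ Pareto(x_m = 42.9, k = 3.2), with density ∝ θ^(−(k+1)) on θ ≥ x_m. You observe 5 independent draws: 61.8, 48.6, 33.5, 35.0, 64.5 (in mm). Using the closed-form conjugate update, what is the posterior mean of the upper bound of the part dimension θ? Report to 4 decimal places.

73.4583

A Pareto(scale x_m, shape k) prior on the upper bound θ of Uniform(0, θ) is conjugate: posterior is Pareto(max(x_m, max xᵢ), k + n).
Sample maximum = 64.5; prior scale x_m = 42.9 → posterior scale = max = 64.5.
Posterior shape = 3.2 + 5 = 8.2.
E[θ|data] = k·x_m/(k−1) = 8.2·64.5/7.2 = 73.4583.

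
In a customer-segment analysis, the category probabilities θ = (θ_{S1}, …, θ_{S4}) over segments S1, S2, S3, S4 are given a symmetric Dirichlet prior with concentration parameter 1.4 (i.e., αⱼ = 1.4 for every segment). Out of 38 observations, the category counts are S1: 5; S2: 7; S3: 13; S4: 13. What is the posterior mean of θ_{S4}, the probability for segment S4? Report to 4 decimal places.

0.3303

The Dirichlet prior is conjugate to the Multinomial likelihood: each posterior αⱼ = prior αⱼ + observed count nⱼ.
Posterior concentration: (6.4, 8.4, 14.4, 14.4), total = 43.6.
E[θ_{S4}|data] = α_{S4}/Σα = 14.4/43.6 = 0.3303.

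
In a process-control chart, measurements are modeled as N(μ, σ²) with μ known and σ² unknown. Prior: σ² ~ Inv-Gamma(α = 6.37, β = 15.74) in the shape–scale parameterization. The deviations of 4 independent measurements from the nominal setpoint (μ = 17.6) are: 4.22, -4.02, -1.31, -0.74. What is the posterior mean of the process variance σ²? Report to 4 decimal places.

With known mean μ and an Inverse-Gamma(α, β) prior on σ², the Normal likelihood is conjugate: posterior is Inv-Gamma(α + n/2, β + Σ(xᵢ−μ)²/2).
Σ(xᵢ−μ)² = (4.22)² + (-4.02)² + (-1.31)² + (-0.74)² = 36.2325.
Posterior: Inv-Gamma(6.37 + 4/2, 15.74 + 36.2325/2) = Inv-Gamma(8.37, 33.85625).
E[σ²|data] = β/(α−1) = 33.85625/7.37 = 4.5938.

4.5938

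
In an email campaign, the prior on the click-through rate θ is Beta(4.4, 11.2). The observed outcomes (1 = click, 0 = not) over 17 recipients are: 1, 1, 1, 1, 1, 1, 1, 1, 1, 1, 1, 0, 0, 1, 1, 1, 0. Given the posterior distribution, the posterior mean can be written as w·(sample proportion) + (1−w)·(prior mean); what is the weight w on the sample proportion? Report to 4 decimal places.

The Beta prior is conjugate to a Binomial/Bernoulli likelihood; the update adds successes to α and failures to β.
Posterior mean = (α₀+k)/(α₀+β₀+n) = [n/(α₀+β₀+n)]·(k/n) + [(α₀+β₀)/(α₀+β₀+n)]·α₀/(α₀+β₀), so only n and the prior enter the weight.
The weight on the data is w = n/(α₀+β₀+n) = 17/(4.4+11.2+17) = 17/32.6 = 0.5215.

0.5215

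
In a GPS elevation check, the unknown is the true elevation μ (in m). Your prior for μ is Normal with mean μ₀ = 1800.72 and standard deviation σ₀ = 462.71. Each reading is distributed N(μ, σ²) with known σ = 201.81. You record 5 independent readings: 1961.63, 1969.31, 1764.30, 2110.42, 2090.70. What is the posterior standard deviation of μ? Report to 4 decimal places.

For Normal data with known variance σ², a Normal(μ₀, σ₀²) prior on μ is conjugate. Posterior precision = 1/σ₀² + n/σ²; posterior mean is the precision-weighted average of μ₀ and x̄.
σ₀² = 462.71² = 214100.5441, σ² = 201.81² = 40727.2761; σ² + n·σ₀² = 40727.2761 + 5·214100.5441 = 1111229.9966.
Posterior precision = 1/σ₀² + n/σ² = 1/214100.5441 + 5/40727.2761 = (σ² + n·σ₀²)/(σ₀²σ²) = 1111229.9966/(214100.5441·40727.2761); posterior variance σₙ² = σ₀²σ²/(σ² + n·σ₀²) = 214100.5441·40727.2761/1111229.9966 = 7846.919179.
Posterior SD = √σₙ² = √(214100.5441·40727.2761/1111229.9966) = 88.5828.

88.5828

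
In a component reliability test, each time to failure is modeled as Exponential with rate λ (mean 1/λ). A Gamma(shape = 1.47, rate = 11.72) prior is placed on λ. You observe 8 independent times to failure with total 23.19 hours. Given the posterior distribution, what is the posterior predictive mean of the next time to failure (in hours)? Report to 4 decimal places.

4.1216

With a Gamma(shape α, rate β) prior on the exponential rate λ, the posterior after n observations with total T = Σxᵢ is Gamma(α+n, β+T).
Posterior: Gamma(1.47+8, 11.72+23.19) = Gamma(9.47, 34.91).
The predictive distribution for the next observation is Lomax; its mean is β/(α−1) = 34.91/8.47 = 4.1216.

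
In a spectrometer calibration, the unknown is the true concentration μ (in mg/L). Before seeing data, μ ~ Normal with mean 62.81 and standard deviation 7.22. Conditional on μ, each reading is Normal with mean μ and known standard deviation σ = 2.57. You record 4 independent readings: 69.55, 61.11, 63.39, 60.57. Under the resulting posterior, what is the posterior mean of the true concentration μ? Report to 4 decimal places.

63.6291

For Normal data with known variance σ², a Normal(μ₀, σ₀²) prior on μ is conjugate. Posterior precision = 1/σ₀² + n/σ²; posterior mean is the precision-weighted average of μ₀ and x̄.
Σxᵢ = 69.55 + 61.11 + 63.39 + 60.57 = 254.62, so n·x̄ = 254.62.
σ₀² = 7.22² = 52.1284, σ² = 2.57² = 6.6049; σ² + n·σ₀² = 6.6049 + 4·52.1284 = 215.1185.
Posterior mean = (μ₀/σ₀² + n·x̄/σ²)/(1/σ₀² + n/σ²) = (σ²·μ₀ + σ₀²·n·x̄)/(σ² + n·σ₀²) = (6.6049·62.81 + 52.1284·254.62)/215.1185 = 13687.786977/215.1185 = 63.6291.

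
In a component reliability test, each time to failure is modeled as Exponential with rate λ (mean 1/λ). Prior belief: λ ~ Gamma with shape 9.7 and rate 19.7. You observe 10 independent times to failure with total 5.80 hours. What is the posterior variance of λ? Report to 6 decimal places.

0.030296

With a Gamma(shape α, rate β) prior on the exponential rate λ, the posterior after n observations with total T = Σxᵢ is Gamma(α+n, β+T).
Posterior: Gamma(9.7+10, 19.7+5.80) = Gamma(19.7, 25.50).
Var = α/β² = 0.030296.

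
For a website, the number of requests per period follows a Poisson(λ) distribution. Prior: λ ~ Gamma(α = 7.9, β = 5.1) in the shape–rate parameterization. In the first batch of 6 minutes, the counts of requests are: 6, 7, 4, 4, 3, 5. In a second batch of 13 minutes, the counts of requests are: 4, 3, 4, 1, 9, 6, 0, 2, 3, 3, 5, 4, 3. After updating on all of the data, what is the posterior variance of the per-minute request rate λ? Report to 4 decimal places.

With a Gamma(shape α, rate β) prior, the Poisson likelihood is conjugate: the posterior is Gamma(α + ΣXᵢ, β + n).
Batch 1: sum of counts S = 29 over n = 6 minutes.
After batch 1: Gamma(α+S, β+n) = Gamma(7.9+29, 5.1+6) = Gamma(36.9, 11.1).
Batch 2: sum of counts S = 47 over n = 13 minutes.
After batch 2: Gamma(α+S, β+n) = Gamma(36.9+47, 11.1+13) = Gamma(83.9, 24.1).
Var = α/β² = 83.9/24.1² = 0.1445.

0.1445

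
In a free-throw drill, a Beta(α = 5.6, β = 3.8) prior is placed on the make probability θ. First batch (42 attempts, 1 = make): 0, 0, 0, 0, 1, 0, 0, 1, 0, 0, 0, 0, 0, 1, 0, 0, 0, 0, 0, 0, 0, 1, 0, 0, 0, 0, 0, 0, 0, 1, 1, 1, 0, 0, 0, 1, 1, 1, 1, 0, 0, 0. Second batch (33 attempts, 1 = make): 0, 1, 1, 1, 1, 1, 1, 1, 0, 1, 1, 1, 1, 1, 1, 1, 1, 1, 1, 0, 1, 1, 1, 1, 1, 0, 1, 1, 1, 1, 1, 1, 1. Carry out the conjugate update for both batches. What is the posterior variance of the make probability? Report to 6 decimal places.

0.002908

The Beta prior is conjugate to a Binomial/Bernoulli likelihood; the update adds successes to α and failures to β.
After batch 1: Beta(5.6+11, 3.8+31) = Beta(16.6, 34.8).
After batch 2: Beta(16.6+29, 34.8+4) = Beta(45.6, 38.8).
Var = αβ/((α+β)²(α+β+1)) = 45.6·38.8/(84.4²·85.4) = 0.002908.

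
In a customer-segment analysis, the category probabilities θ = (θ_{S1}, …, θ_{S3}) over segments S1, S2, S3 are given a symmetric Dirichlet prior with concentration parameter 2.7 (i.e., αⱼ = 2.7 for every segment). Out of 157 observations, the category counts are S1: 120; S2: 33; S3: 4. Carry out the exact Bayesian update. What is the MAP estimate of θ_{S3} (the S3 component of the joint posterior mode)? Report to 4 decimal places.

The Dirichlet prior is conjugate to the Multinomial likelihood: each posterior αⱼ = prior αⱼ + observed count nⱼ.
Posterior concentration: (122.7, 35.7, 6.7), total = 165.1.
Joint mode component: (α_{S3}−1)/(Σα−K) = 5.7/162.1 = 0.0352.

0.0352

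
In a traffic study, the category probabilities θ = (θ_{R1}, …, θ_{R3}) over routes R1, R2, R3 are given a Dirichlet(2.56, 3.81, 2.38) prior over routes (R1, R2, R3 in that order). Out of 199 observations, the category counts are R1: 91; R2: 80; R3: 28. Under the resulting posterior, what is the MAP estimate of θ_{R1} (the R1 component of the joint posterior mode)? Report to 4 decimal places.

0.4521

The Dirichlet prior is conjugate to the Multinomial likelihood: each posterior αⱼ = prior αⱼ + observed count nⱼ.
Posterior concentration: (93.56, 83.81, 30.38), total = 207.75.
Joint mode component: (α_{R1}−1)/(Σα−K) = 92.56/204.75 = 0.4521.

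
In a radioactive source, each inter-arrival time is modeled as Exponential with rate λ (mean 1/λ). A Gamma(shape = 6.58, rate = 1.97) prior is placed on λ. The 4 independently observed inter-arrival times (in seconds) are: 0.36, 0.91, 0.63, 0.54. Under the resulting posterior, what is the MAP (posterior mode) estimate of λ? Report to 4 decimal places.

2.1723

With a Gamma(shape α, rate β) prior on the exponential rate λ, the posterior after n observations with total T = Σxᵢ is Gamma(α+n, β+T).
Sum of observations T = 2.44 seconds; n = 4.
Posterior: Gamma(6.58+4, 1.97+2.44) = Gamma(10.58, 4.41).
Mode = (α−1)/β = 2.1723.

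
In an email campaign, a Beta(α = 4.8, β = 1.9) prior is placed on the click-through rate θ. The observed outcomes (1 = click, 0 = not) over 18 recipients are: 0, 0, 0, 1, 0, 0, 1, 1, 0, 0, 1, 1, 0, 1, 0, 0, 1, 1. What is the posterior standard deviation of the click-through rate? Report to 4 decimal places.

0.0986

The Beta prior is conjugate to a Binomial/Bernoulli likelihood; the update adds successes to α and failures to β.
Posterior: Beta(α+k, β+n−k) = Beta(4.8+8, 1.9+10) = Beta(12.8, 11.9).
Var = αβ/((α+β)²(α+β+1)) = 12.8·11.9/(24.7²·25.7) = 0.00971471; SD = √0.00971471 = 0.0986.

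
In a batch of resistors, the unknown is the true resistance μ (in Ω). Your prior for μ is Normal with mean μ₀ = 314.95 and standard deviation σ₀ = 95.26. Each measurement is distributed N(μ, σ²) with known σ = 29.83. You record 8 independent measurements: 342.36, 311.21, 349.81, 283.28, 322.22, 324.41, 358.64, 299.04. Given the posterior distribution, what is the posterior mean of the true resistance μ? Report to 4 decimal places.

For Normal data with known variance σ², a Normal(μ₀, σ₀²) prior on μ is conjugate. Posterior precision = 1/σ₀² + n/σ²; posterior mean is the precision-weighted average of μ₀ and x̄.
Σxᵢ = 342.36 + 311.21 + 349.81 + 283.28 + 322.22 + 324.41 + 358.64 + 299.04 = 2590.97, so n·x̄ = 2590.97.
σ₀² = 95.26² = 9074.4676, σ² = 29.83² = 889.8289; σ² + n·σ₀² = 889.8289 + 8·9074.4676 = 73485.5697.
Posterior mean = (μ₀/σ₀² + n·x̄/σ²)/(1/σ₀² + n/σ²) = (σ²·μ₀ + σ₀²·n·x̄)/(σ² + n·σ₀²) = (889.8289·314.95 + 9074.4676·2590.97)/73485.5697 = 23791924.929627/73485.5697 = 323.7632.

323.7632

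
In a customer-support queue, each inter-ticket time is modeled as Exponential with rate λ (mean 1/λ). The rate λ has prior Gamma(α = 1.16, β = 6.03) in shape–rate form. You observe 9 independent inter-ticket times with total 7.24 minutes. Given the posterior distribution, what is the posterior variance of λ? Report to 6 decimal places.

With a Gamma(shape α, rate β) prior on the exponential rate λ, the posterior after n observations with total T = Σxᵢ is Gamma(α+n, β+T).
Posterior: Gamma(1.16+9, 6.03+7.24) = Gamma(10.16, 13.27).
Var = α/β² = 0.057697.

0.057697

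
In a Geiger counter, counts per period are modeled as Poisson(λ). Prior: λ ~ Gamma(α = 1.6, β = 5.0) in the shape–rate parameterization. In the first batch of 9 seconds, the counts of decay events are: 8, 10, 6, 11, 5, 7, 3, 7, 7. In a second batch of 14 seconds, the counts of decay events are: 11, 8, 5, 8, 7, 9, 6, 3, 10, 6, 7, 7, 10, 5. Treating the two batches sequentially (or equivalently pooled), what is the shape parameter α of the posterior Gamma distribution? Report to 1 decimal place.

With a Gamma(shape α, rate β) prior, the Poisson likelihood is conjugate: the posterior is Gamma(α + ΣXᵢ, β + n).
Batch 1: sum of counts S = 64 over n = 9 seconds.
After batch 1: Gamma(α+S, β+n) = Gamma(1.6+64, 5.0+9) = Gamma(65.6, 14.0).
Batch 2: sum of counts S = 102 over n = 14 seconds.
After batch 2: Gamma(α+S, β+n) = Gamma(65.6+102, 14.0+14) = Gamma(167.6, 28.0).
Posterior α = 167.6.

167.6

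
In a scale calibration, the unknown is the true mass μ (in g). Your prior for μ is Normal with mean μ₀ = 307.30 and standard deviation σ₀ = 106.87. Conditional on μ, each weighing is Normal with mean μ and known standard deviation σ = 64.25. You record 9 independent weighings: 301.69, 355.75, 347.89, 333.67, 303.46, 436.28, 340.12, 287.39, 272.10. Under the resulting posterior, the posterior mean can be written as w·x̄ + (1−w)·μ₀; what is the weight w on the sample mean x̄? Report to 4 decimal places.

For Normal data with known variance σ², a Normal(μ₀, σ₀²) prior on μ is conjugate. Posterior precision = 1/σ₀² + n/σ²; posterior mean is the precision-weighted average of μ₀ and x̄.
σ₀² = 106.87² = 11421.1969, σ² = 64.25² = 4128.0625. Prior precision 1/σ₀² = 1/11421.1969; data precision n/σ² = 9/4128.0625.
w = (n/σ²)/(1/σ₀² + n/σ²) = n·σ₀²/(σ² + n·σ₀²) = 9·11421.1969/(4128.0625 + 9·11421.1969) = 102790.7721/106918.8346 = 0.9614.

0.9614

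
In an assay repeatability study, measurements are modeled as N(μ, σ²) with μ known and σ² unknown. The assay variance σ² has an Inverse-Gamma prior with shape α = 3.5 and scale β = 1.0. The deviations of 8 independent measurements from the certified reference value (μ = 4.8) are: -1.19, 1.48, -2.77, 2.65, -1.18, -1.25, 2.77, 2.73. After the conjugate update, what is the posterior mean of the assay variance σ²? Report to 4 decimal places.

2.9525

With known mean μ and an Inverse-Gamma(α, β) prior on σ², the Normal likelihood is conjugate: posterior is Inv-Gamma(α + n/2, β + Σ(xᵢ−μ)²/2).
Σ(xᵢ−μ)² = (-1.19)² + (1.48)² + (-2.77)² + (2.65)² + (-1.18)² + (-1.25)² + (2.77)² + (2.73)² = 36.3826.
Posterior: Inv-Gamma(3.5 + 8/2, 1.0 + 36.3826/2) = Inv-Gamma(7.50, 19.19130).
E[σ²|data] = β/(α−1) = 19.19130/6.50 = 2.9525.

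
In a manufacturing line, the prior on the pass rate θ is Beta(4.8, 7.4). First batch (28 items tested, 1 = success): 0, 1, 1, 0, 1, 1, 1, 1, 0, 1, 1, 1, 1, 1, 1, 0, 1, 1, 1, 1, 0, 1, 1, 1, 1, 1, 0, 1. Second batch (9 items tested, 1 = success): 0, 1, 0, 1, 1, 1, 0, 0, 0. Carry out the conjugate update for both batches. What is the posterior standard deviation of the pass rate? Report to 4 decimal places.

0.0683

The Beta prior is conjugate to a Binomial/Bernoulli likelihood; the update adds successes to α and failures to β.
After batch 1: Beta(4.8+22, 7.4+6) = Beta(26.8, 13.4).
After batch 2: Beta(26.8+4, 13.4+5) = Beta(30.8, 18.4).
Var = αβ/((α+β)²(α+β+1)) = 30.8·18.4/(49.2²·50.2) = 0.00466374; SD = √0.00466374 = 0.0683.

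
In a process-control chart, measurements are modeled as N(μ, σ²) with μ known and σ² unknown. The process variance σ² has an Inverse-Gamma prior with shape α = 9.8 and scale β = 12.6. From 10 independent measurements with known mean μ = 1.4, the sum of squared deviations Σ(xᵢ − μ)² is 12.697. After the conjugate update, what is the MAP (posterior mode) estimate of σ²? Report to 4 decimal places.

1.1993

With known mean μ and an Inverse-Gamma(α, β) prior on σ², the Normal likelihood is conjugate: posterior is Inv-Gamma(α + n/2, β + Σ(xᵢ−μ)²/2).
Posterior: Inv-Gamma(9.8 + 10/2, 12.6 + 12.697/2) = Inv-Gamma(14.80, 18.9485).
Mode = β/(α+1) = 18.9485/15.80 = 1.1993.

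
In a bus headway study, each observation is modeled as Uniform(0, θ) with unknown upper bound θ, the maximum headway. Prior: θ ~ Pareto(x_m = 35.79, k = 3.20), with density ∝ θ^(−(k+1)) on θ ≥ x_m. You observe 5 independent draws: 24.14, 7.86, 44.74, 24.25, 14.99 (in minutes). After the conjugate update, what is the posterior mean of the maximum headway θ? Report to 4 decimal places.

50.9539

A Pareto(scale x_m, shape k) prior on the upper bound θ of Uniform(0, θ) is conjugate: posterior is Pareto(max(x_m, max xᵢ), k + n).
Sample maximum = 44.74; prior scale x_m = 35.79 → posterior scale = max = 44.74.
Posterior shape = 3.20 + 5 = 8.20.
E[θ|data] = k·x_m/(k−1) = 8.20·44.74/7.20 = 50.9539.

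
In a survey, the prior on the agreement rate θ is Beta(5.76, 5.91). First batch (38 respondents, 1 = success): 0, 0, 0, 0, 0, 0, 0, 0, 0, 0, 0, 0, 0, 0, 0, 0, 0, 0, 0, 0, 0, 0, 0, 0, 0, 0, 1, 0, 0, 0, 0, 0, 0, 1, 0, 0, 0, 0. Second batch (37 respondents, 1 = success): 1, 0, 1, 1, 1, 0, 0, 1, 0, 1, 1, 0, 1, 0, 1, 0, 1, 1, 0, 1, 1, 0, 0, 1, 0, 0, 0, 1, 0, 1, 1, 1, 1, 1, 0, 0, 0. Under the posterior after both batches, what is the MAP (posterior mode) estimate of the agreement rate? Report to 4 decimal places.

The Beta prior is conjugate to a Binomial/Bernoulli likelihood; the update adds successes to α and failures to β.
After batch 1: Beta(5.76+2, 5.91+36) = Beta(7.76, 41.91).
After batch 2: Beta(7.76+20, 41.91+17) = Beta(27.76, 58.91).
Mode of Beta(a,b) for a,b>1 is (a−1)/(a+b−2) = 26.76/84.67 = 0.3161.

0.3161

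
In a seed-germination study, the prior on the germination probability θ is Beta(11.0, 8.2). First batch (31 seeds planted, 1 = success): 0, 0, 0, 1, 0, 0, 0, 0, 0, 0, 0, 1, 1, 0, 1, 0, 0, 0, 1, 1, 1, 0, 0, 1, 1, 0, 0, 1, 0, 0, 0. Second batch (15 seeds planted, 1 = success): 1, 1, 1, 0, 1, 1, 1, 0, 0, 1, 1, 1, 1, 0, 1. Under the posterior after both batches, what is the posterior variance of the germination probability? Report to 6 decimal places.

The Beta prior is conjugate to a Binomial/Bernoulli likelihood; the update adds successes to α and failures to β.
After batch 1: Beta(11.0+10, 8.2+21) = Beta(21.0, 29.2).
After batch 2: Beta(21.0+11, 29.2+4) = Beta(32.0, 33.2).
Var = αβ/((α+β)²(α+β+1)) = 32.0·33.2/(65.2²·66.2) = 0.003775.

0.003775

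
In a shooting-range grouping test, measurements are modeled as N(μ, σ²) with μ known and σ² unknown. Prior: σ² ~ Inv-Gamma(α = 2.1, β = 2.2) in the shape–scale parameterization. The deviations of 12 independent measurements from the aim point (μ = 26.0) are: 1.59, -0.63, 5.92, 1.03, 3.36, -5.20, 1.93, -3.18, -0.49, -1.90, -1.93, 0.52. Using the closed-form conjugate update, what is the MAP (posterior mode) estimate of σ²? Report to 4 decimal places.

5.6838

With known mean μ and an Inverse-Gamma(α, β) prior on σ², the Normal likelihood is conjugate: posterior is Inv-Gamma(α + n/2, β + Σ(xᵢ−μ)²/2).
Σ(xᵢ−μ)² = (1.59)² + (-0.63)² + (5.92)² + (1.03)² + (3.36)² + (-5.20)² + (1.93)² + (-3.18)² + (-0.49)² + (-1.90)² + (-1.93)² + (0.52)² = 99.0446.
Posterior: Inv-Gamma(2.1 + 12/2, 2.2 + 99.0446/2) = Inv-Gamma(8.10, 51.72230).
Mode = β/(α+1) = 51.72230/9.10 = 5.6838.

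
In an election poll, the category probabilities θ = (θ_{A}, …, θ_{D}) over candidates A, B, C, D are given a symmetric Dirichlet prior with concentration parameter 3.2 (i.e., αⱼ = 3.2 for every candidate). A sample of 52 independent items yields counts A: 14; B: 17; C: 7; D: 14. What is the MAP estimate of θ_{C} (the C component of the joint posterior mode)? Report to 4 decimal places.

0.1513

The Dirichlet prior is conjugate to the Multinomial likelihood: each posterior αⱼ = prior αⱼ + observed count nⱼ.
Posterior concentration: (17.2, 20.2, 10.2, 17.2), total = 64.8.
Joint mode component: (α_{C}−1)/(Σα−K) = 9.2/60.8 = 0.1513.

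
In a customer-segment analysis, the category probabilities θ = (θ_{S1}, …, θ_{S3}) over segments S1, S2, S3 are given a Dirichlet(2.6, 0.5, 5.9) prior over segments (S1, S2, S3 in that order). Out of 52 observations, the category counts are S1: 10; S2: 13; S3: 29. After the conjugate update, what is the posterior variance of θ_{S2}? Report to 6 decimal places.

The Dirichlet prior is conjugate to the Multinomial likelihood: each posterior αⱼ = prior αⱼ + observed count nⱼ.
Posterior concentration: (12.6, 13.5, 34.9), total = 61.0.
Var[θ_j] = α_j(Σα−α_j)/((Σα)²(Σα+1)) = 13.5·47.5/(61.0²·62.0) = 0.002780.

0.002780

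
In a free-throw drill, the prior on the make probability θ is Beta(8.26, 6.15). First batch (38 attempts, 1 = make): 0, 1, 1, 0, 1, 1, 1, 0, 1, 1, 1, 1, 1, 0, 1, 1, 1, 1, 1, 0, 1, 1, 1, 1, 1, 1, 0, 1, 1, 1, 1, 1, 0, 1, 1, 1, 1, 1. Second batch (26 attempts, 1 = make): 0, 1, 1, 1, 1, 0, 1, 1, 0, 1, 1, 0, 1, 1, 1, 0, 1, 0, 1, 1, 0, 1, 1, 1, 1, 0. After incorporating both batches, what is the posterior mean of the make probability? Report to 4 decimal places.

The Beta prior is conjugate to a Binomial/Bernoulli likelihood; the update adds successes to α and failures to β.
After batch 1: Beta(8.26+31, 6.15+7) = Beta(39.26, 13.15).
After batch 2: Beta(39.26+18, 13.15+8) = Beta(57.26, 21.15).
Posterior mean = α/(α+β) = 57.26/78.41 = 0.7303.

0.7303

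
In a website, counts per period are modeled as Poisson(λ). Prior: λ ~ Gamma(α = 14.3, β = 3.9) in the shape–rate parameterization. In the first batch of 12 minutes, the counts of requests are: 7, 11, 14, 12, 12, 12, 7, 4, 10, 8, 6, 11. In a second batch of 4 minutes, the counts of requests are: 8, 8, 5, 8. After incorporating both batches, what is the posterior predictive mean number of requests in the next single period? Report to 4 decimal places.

With a Gamma(shape α, rate β) prior, the Poisson likelihood is conjugate: the posterior is Gamma(α + ΣXᵢ, β + n).
Batch 1: sum of counts S = 114 over n = 12 minutes.
After batch 1: Gamma(α+S, β+n) = Gamma(14.3+114, 3.9+12) = Gamma(128.3, 15.9).
Batch 2: sum of counts S = 29 over n = 4 minutes.
After batch 2: Gamma(α+S, β+n) = Gamma(128.3+29, 15.9+4) = Gamma(157.3, 19.9).
The predictive distribution for one future period is NegBinom with mean α/β = 7.9045.

7.9045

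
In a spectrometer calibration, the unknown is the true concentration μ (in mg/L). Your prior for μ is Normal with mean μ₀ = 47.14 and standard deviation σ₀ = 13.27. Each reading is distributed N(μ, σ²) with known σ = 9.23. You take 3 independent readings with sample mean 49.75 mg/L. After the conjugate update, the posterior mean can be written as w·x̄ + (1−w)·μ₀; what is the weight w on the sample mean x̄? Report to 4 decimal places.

0.8611

For Normal data with known variance σ², a Normal(μ₀, σ₀²) prior on μ is conjugate. Posterior precision = 1/σ₀² + n/σ²; posterior mean is the precision-weighted average of μ₀ and x̄.
σ₀² = 13.27² = 176.0929, σ² = 9.23² = 85.1929. Prior precision 1/σ₀² = 1/176.0929; data precision n/σ² = 3/85.1929.
w = (n/σ²)/(1/σ₀² + n/σ²) = n·σ₀²/(σ² + n·σ₀²) = 3·176.0929/(85.1929 + 3·176.0929) = 528.2787/613.4716 = 0.8611.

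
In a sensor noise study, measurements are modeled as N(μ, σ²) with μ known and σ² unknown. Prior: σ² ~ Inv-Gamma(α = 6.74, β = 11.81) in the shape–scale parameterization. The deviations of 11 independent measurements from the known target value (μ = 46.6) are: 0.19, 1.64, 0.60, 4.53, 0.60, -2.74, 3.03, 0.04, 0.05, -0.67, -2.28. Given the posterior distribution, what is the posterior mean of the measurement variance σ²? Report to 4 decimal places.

3.1106

With known mean μ and an Inverse-Gamma(α, β) prior on σ², the Normal likelihood is conjugate: posterior is Inv-Gamma(α + n/2, β + Σ(xᵢ−μ)²/2).
Σ(xᵢ−μ)² = (0.19)² + (1.64)² + (0.60)² + (4.53)² + (0.60)² + (-2.74)² + (3.03)² + (0.04)² + (0.05)² + (-0.67)² + (-2.28)² = 46.3065.
Posterior: Inv-Gamma(6.74 + 11/2, 11.81 + 46.3065/2) = Inv-Gamma(12.24, 34.96325).
E[σ²|data] = β/(α−1) = 34.96325/11.24 = 3.1106.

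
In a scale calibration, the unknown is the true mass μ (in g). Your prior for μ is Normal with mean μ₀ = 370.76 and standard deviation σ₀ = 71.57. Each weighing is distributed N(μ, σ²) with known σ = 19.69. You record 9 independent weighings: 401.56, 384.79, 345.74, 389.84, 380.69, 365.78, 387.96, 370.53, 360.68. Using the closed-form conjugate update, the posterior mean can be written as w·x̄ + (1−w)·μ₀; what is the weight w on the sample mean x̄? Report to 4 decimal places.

0.9917

For Normal data with known variance σ², a Normal(μ₀, σ₀²) prior on μ is conjugate. Posterior precision = 1/σ₀² + n/σ²; posterior mean is the precision-weighted average of μ₀ and x̄.
σ₀² = 71.57² = 5122.2649, σ² = 19.69² = 387.6961. Prior precision 1/σ₀² = 1/5122.2649; data precision n/σ² = 9/387.6961.
w = (n/σ²)/(1/σ₀² + n/σ²) = n·σ₀²/(σ² + n·σ₀²) = 9·5122.2649/(387.6961 + 9·5122.2649) = 46100.3841/46488.0802 = 0.9917.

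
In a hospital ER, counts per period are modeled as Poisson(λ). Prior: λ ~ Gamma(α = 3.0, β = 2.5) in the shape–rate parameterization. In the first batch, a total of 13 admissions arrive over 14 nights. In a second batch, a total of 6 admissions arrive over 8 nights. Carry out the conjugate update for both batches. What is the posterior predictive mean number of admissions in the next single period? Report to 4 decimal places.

With a Gamma(shape α, rate β) prior, the Poisson likelihood is conjugate: the posterior is Gamma(α + ΣXᵢ, β + n).
After batch 1: Gamma(α+S, β+n) = Gamma(3.0+13, 2.5+14) = Gamma(16.0, 16.5).
After batch 2: Gamma(α+S, β+n) = Gamma(16.0+6, 16.5+8) = Gamma(22.0, 24.5).
The predictive distribution for one future period is NegBinom with mean α/β = 0.8980.

0.8980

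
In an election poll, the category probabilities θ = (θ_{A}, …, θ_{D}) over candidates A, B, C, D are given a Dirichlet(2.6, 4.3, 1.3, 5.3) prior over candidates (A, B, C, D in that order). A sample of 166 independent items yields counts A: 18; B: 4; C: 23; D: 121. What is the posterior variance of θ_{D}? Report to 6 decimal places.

The Dirichlet prior is conjugate to the Multinomial likelihood: each posterior αⱼ = prior αⱼ + observed count nⱼ.
Posterior concentration: (20.6, 8.3, 24.3, 126.3), total = 179.5.
Var[θ_j] = α_j(Σα−α_j)/((Σα)²(Σα+1)) = 126.3·53.2/(179.5²·180.5) = 0.001155.

0.001155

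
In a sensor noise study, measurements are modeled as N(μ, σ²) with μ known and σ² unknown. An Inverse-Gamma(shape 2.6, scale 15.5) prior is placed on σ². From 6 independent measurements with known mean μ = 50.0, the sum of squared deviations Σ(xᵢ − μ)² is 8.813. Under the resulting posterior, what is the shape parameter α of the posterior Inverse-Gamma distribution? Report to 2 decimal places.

With known mean μ and an Inverse-Gamma(α, β) prior on σ², the Normal likelihood is conjugate: posterior is Inv-Gamma(α + n/2, β + Σ(xᵢ−μ)²/2).
Posterior: Inv-Gamma(2.6 + 6/2, 15.5 + 8.813/2) = Inv-Gamma(5.60, 19.9065).
Posterior α = 5.60.

5.60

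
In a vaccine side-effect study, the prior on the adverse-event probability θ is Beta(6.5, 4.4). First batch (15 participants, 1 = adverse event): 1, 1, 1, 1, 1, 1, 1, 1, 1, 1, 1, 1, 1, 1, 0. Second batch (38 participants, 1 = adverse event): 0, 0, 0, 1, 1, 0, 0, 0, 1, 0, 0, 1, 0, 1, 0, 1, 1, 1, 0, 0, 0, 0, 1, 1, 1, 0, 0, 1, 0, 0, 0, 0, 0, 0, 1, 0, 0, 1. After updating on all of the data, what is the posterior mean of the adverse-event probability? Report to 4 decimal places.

The Beta prior is conjugate to a Binomial/Bernoulli likelihood; the update adds successes to α and failures to β.
After batch 1: Beta(6.5+14, 4.4+1) = Beta(20.5, 5.4).
After batch 2: Beta(20.5+14, 5.4+24) = Beta(34.5, 29.4).
Posterior mean = α/(α+β) = 34.5/63.9 = 0.5399.

0.5399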